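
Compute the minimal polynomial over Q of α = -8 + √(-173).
m_α(x) = x^2 + 16x + 237

From α + 8 = √(-173), squaring gives (α + 8)^2 = -173, i.e. α^2 + 16α + 64 = -173, so α^2 + 16α + 237 = 0. The discriminant of x^2 + 16x + 237 is (16)^2 - 4·(237) = 256 - 948 = -692, and 4·(-173) is not a perfect square in Q since -173 is squarefree and ≠ 1. Hence x^2 + 16x + 237 is irreducible over Q and is the minimal polynomial of α.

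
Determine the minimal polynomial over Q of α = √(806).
m_α(x) = x^2 - 806

α satisfies α^2 - 806 = 0, so x^2 - 806 annihilates α. Since d = 806 is squarefree and ≠ 1, it is not a perfect square in Q, so x^2 - 806 has no rational root and is therefore irreducible over Q (a degree-2 polynomial over a field is irreducible iff it has no root). Hence m_α(x) = x^2 - 806.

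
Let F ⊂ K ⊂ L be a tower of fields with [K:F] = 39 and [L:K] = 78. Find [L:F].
[L:F] = 3042

The tower law says that for any tower of field extensions F ⊂ K ⊂ L with finite degrees, [L:F] = [L:K] · [K:F]. Here this gives [L:F] = 78 · 39 = 3042.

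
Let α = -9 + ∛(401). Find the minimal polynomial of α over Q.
m_α(x) = x^3 + 27x^2 + 243x + 328

Set β = α + 9 = ∛(401), so β^3 = 401. Then (α + 9)^3 - 401 = 0, i.e. α is a root of g(x) = (x + 9)^3 - 401 = x^3 + 27x^2 + 243x + 328. Since g(x) = h(x + 9) where h(x) = x^3 - 401, and h is irreducible over Q (because 401 is not a perfect cube, so h has no rational root, and a monic cubic with no rational root is irreducible), g is also irreducible (irreducibility is preserved under the substitution x → x + 9). Hence m_α(x) = x^3 + 27x^2 + 243x + 328.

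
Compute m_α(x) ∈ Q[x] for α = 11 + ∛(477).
m_α(x) = x^3 - 33x^2 + 363x - 1808

Set β = α - 11 = ∛(477), so β^3 = 477. Then (α - 11)^3 - 477 = 0, i.e. α is a root of g(x) = (x - 11)^3 - 477 = x^3 - 33x^2 + 363x - 1808. Since g(x) = h(x - 11) where h(x) = x^3 - 477, and h is irreducible over Q (because 477 is not a perfect cube, so h has no rational root, and a monic cubic with no rational root is irreducible), g is also irreducible (irreducibility is preserved under the substitution x → x - 11). Hence m_α(x) = x^3 - 33x^2 + 363x - 1808.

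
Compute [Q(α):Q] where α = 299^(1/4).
[Q(α):Q] = 4

α is a root of x^4 - 299. By Eisenstein's criterion at the prime p = 13 (which divides the constant term 299 but p^2 = 169 does not, since 299 is squarefree), x^4 - 299 is irreducible over Q. Hence [Q(α):Q] = 4.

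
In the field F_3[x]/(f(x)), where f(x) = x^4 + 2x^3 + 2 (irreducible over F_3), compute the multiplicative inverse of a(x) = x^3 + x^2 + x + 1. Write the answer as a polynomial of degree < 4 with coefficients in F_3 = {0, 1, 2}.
a(x)^(-1) ≡ x^2 + x + 1 (mod f(x))

Since f is irreducible over F_3, F_3[x]/(f) is a field and a(x) ≠ 0 has an inverse. Apply the extended Euclidean algorithm to f(x) and a(x) in F_3[x]: f(x) = (x + 1)·a(x) + (x^2 + x + 1);  a(x) = (x)·(x^2 + x + 1) + (1). The last nonzero remainder is the constant 1 = gcd(f, a) in F_3. Back-substituting through the division chain expresses 1 = s(x)·a(x) + t(x)·f(x) with s(x) ≡ x^2 + x + 1 (mod f), so a(x)^(-1) ≡ s(x) = x^2 + x + 1 (mod f). Check: (x^3 + x^2 + x + 1)·(x^2 + x + 1) = x^5 + 2x^4 + 2x + 1 ≡ 1 (mod x^4 + 2x^3 + 2).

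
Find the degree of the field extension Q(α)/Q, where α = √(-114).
[Q(α):Q] = 2

[Q(α):Q] equals the degree of the minimal polynomial of α. Here α^2 = -114 and x^2 + 114 is irreducible (d = -114 is squarefree, ≠ 1, hence not a square), so deg(m_α) = 2. Thus [Q(α):Q] = 2.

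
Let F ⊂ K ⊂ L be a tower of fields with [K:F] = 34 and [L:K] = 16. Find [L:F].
[L:F] = 544

The tower law says that for any tower of field extensions F ⊂ K ⊂ L with finite degrees, [L:F] = [L:K] · [K:F]. Here this gives [L:F] = 16 · 34 = 544.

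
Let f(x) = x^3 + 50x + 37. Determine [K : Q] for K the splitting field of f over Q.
[K : Q] = 6

By the rational root test, any rational root of the monic integer polynomial f(x) = x^3 + 50x + 37 must be an integer dividing the constant term 37, i.e. one of ±{1, 37}. Evaluating: f(1) = 88, f(-1) = -14, f(37) = 52540, f(-37) = -52466; none is 0, so f has no rational root and is therefore irreducible over Q (a cubic with no linear factor over a field is irreducible). For an irreducible cubic, the Galois group is A_3 or S_3 according as the discriminant disc(f) = -4a^3 - 27b^2 = -4·(50)^3 - 27·(37)^2 = -536963 is or is not a square in Q. Here disc(f) = -536963 is not a perfect square in Q, so the Galois group of f over Q is not contained in A_3 and must be all of S_3. The splitting field has degree |S_3| = 6 over Q, so [K : Q] = 6.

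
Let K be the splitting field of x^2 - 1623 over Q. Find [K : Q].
[K : Q] = 2

f(x) = x^2 - 1623 factors as (x - √1623)(x + √1623). The splitting field is K = Q(√1623). Since 1623 is squarefree and > 1, it is not a perfect square, so x^2 - 1623 is irreducible over Q and [Q(√1623) : Q] = 2. Hence [K : Q] = 2.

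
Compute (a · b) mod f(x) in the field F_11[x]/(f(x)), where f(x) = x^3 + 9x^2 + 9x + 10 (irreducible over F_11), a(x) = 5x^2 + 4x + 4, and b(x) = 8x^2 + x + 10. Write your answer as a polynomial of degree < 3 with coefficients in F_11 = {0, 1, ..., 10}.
a · b ≡ 4x^2 + 10x + 3 (mod f(x))

Multiply in F_11[x]: a(x)·b(x) = (5x^2 + 4x + 4)·(8x^2 + x + 10) = 7x^4 + 4x^3 + 9x^2 + 7. This has degree ≥ 3, so divide by f(x) over F_11: 7x^4 + 4x^3 + 9x^2 + 7 = (7x + 7)·(x^3 + 9x^2 + 9x + 10) + (4x^2 + 10x + 3). Hence a·b ≡ 4x^2 + 10x + 3 (mod f). (F_11[x]/(f) is a field with 11^3 = 1331 elements since f is irreducible of degree 3.)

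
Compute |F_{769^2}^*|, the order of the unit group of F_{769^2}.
|F_{769^2}^*| = 591360

F_{769^2} has 769^2 = 591361 elements; its multiplicative group consists of all nonzero elements, so |F_{769^2}^*| = 591361 - 1 = 591360. (It is cyclic since any finite subgroup of the multiplicative group of a field is cyclic.)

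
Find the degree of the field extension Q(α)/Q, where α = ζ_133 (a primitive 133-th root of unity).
[Q(α):Q] = 108

The minimal polynomial of ζ_133 over Q is the 133-th cyclotomic polynomial Φ_133(x), which is irreducible over Q and has degree φ(133) = 108. Hence [Q(α):Q] = φ(133) = 108.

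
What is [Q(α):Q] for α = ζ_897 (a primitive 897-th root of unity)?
[Q(α):Q] = 528

The minimal polynomial of ζ_897 over Q is the 897-th cyclotomic polynomial Φ_897(x), which is irreducible over Q and has degree φ(897) = 528. Hence [Q(α):Q] = φ(897) = 528.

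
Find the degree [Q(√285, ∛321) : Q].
[Q(√285, ∛321) : Q] = 6

Let L = Q(√285, ∛321). Since Q(√285) ⊂ L and [Q(√285):Q] = 2, the tower law gives 2 | [L:Q]. Likewise Q(∛321) ⊂ L with [Q(∛321):Q] = 3 (because 321 is not a perfect cube), so 3 | [L:Q]. As gcd(2,3) = 1, [L:Q] is divisible by 6. Conversely L is generated over Q by √285 and ∛321, so [L:Q] ≤ 2·3 = 6. Therefore [Q(√285, ∛321) : Q] = 6.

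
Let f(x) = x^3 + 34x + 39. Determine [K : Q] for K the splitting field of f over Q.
[K : Q] = 6

By the rational root test, any rational root of the monic integer polynomial f(x) = x^3 + 34x + 39 must be an integer dividing the constant term 39, i.e. one of ±{1, 3, 13, 39}. Evaluating: f(1) = 74, f(-1) = 4, f(3) = 168, f(-3) = -90, f(13) = 2678, f(-13) = -2600, f(39) = 60684, f(-39) = -60606; none is 0, so f has no rational root and is therefore irreducible over Q (a cubic with no linear factor over a field is irreducible). For an irreducible cubic, the Galois group is A_3 or S_3 according as the discriminant disc(f) = -4a^3 - 27b^2 = -4·(34)^3 - 27·(39)^2 = -198283 is or is not a square in Q. Here disc(f) = -198283 is not a perfect square in Q, so the Galois group of f over Q is not contained in A_3 and must be all of S_3. The splitting field has degree |S_3| = 6 over Q, so [K : Q] = 6.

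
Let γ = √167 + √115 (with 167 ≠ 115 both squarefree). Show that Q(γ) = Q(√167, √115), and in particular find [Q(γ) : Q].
[Q(γ) : Q] = 4 (equivalently, Q(γ) = Q(√167, √115))

Obviously Q(γ) ⊆ Q(√167, √115), and [Q(√167, √115):Q] = 4 (since 167, 115 are distinct squarefree integers > 1 with 19205 not a perfect square). To show equality we compute the minimal polynomial of γ. From γ = √167 + √115: γ^2 = 167 + 2√(19205) + 115 = 282 + 2√(19205), so γ^2 - 282 = 2√(19205); squaring, (γ^2 - 282)^2 = 4·19205, i.e. γ^4 - 564γ^2 + 79524 - 76820 = 0, i.e. γ^4 - 564γ^2 + 2704 = 0. So γ is a root of x^4 - 564x^2 + 2704. This polynomial is irreducible over Q: it has no rational root (each ±√167 ± √115 is irrational), and any factorization into two quadratics over Q would force √(19205) ∈ Q (pairing opposite roots) or √167, √115 ∈ Q (other pairings), all impossible. Hence [Q(γ):Q] = 4 = [Q(√167, √115):Q], so Q(γ) = Q(√167, √115).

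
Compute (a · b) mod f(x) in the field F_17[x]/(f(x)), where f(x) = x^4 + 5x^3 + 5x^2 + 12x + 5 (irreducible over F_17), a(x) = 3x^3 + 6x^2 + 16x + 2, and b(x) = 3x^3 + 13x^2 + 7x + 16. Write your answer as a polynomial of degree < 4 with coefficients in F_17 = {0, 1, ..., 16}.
a · b ≡ 11x^3 + 5x^2 + 12x + 9 (mod f(x))

Multiply in F_17[x]: a(x)·b(x) = (3x^3 + 6x^2 + 16x + 2)·(3x^3 + 13x^2 + 7x + 16) = 9x^6 + 6x^5 + 11x^4 + 15x^3 + 13x^2 + 15x + 15. This has degree ≥ 4, so divide by f(x) over F_17: 9x^6 + 6x^5 + 11x^4 + 15x^3 + 13x^2 + 15x + 15 = (9x^2 + 12x + 8)·(x^4 + 5x^3 + 5x^2 + 12x + 5) + (11x^3 + 5x^2 + 12x + 9). Hence a·b ≡ 11x^3 + 5x^2 + 12x + 9 (mod f). (F_17[x]/(f) is a field with 17^4 = 83521 elements since f is irreducible of degree 4.)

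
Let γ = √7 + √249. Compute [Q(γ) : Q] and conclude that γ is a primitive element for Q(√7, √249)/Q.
[Q(γ) : Q] = 4 (equivalently, Q(γ) = Q(√7, √249))

Obviously Q(γ) ⊆ Q(√7, √249), and [Q(√7, √249):Q] = 4 (since 7, 249 are distinct squarefree integers > 1 with 1743 not a perfect square). To show equality we compute the minimal polynomial of γ. From γ = √7 + √249: γ^2 = 7 + 2√(1743) + 249 = 256 + 2√(1743), so γ^2 - 256 = 2√(1743); squaring, (γ^2 - 256)^2 = 4·1743, i.e. γ^4 - 512γ^2 + 65536 - 6972 = 0, i.e. γ^4 - 512γ^2 + 58564 = 0. So γ is a root of x^4 - 512x^2 + 58564. This polynomial is irreducible over Q: it has no rational root (each ±√7 ± √249 is irrational), and any factorization into two quadratics over Q would force √(1743) ∈ Q (pairing opposite roots) or √7, √249 ∈ Q (other pairings), all impossible. Hence [Q(γ):Q] = 4 = [Q(√7, √249):Q], so Q(γ) = Q(√7, √249).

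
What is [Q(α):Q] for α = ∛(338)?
[Q(α):Q] = 3

The minimal polynomial of α is x^3 - 338, irreducible over Q since 338 is not a perfect cube (so x^3 - 338 has no rational root). Hence [Q(α):Q] = deg(m_α) = 3.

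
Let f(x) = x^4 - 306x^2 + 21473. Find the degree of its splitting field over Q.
[K : Q] = 4

Solving the quadratic in x^2: x^2 = (306 ± √(306^2 - 4·21473))/2 = (306 ± √7744)/2 = (306 ± 88)/2, giving x^2 = 197 or x^2 = 109. So f(x) = (x^2 - 197)(x^2 - 109) and the roots of f are ±√197, ±√109. Hence the splitting field is K = Q(√197, √109). Since 197 and 109 are distinct squarefree integers > 1, their product 21473 is not a perfect square, so √109 ∉ Q(√197). By the tower law [K:Q] = [Q(√197,√109):Q(√197)] · [Q(√197):Q] = 2 · 2 = 4.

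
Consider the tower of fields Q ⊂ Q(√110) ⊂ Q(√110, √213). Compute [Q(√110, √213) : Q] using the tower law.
[Q(√110, √213) : Q] = 4

[Q(√110):Q] = 2 (min poly x^2 - 110, irreducible since 110 is squarefree > 1). For the top step, suppose √213 ∈ Q(√110), say √213 = c + d√110 with c, d ∈ Q. Squaring: 213 = c^2 + 110d^2 + 2cd√110. Since √110 ∉ Q this forces 2cd = 0. If d = 0 then √213 = c ∈ Q, contradicting 213 squarefree > 1. If c = 0 then 213 = 110d^2, so 110·213 = (110d)^2 is a perfect square in Q — but 110·213 = 23430 is not a perfect square (since 110 and 213 are distinct squarefree integers). Contradiction. Hence √213 ∉ Q(√110), so x^2 - 213 stays irreducible over Q(√110) and [Q(√110, √213) : Q(√110)] = 2. By the tower law, [Q(√110, √213) : Q] = 2 · 2 = 4.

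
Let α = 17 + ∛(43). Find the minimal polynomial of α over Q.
m_α(x) = x^3 - 51x^2 + 867x - 4956

Set β = α - 17 = ∛(43), so β^3 = 43. Then (α - 17)^3 - 43 = 0, i.e. α is a root of g(x) = (x - 17)^3 - 43 = x^3 - 51x^2 + 867x - 4956. Since g(x) = h(x - 17) where h(x) = x^3 - 43, and h is irreducible over Q (because 43 is not a perfect cube, so h has no rational root, and a monic cubic with no rational root is irreducible), g is also irreducible (irreducibility is preserved under the substitution x → x - 17). Hence m_α(x) = x^3 - 51x^2 + 867x - 4956.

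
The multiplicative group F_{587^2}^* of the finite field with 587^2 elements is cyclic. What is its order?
|F_{587^2}^*| = 344568

F_{587^2} has 587^2 = 344569 elements; its multiplicative group consists of all nonzero elements, so |F_{587^2}^*| = 344569 - 1 = 344568. (It is cyclic since any finite subgroup of the multiplicative group of a field is cyclic.)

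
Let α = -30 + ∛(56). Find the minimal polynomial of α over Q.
m_α(x) = x^3 + 90x^2 + 2700x + 26944

Set β = α + 30 = ∛(56), so β^3 = 56. Then (α + 30)^3 - 56 = 0, i.e. α is a root of g(x) = (x + 30)^3 - 56 = x^3 + 90x^2 + 2700x + 26944. Since g(x) = h(x + 30) where h(x) = x^3 - 56, and h is irreducible over Q (because 56 is not a perfect cube, so h has no rational root, and a monic cubic with no rational root is irreducible), g is also irreducible (irreducibility is preserved under the substitution x → x + 30). Hence m_α(x) = x^3 + 90x^2 + 2700x + 26944.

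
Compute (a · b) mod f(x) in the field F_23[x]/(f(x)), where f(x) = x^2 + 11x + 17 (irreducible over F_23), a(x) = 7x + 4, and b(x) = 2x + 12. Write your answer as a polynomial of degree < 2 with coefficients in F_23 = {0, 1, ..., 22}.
a · b ≡ 7x + 17 (mod f(x))

Multiply in F_23[x]: a(x)·b(x) = (7x + 4)·(2x + 12) = 14x^2 + 2. This has degree ≥ 2, so divide by f(x) over F_23: 14x^2 + 2 = (14)·(x^2 + 11x + 17) + (7x + 17). Hence a·b ≡ 7x + 17 (mod f). (F_23[x]/(f) is a field with 23^2 = 529 elements since f is irreducible of degree 2.)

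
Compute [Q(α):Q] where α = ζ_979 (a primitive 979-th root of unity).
[Q(α):Q] = 880

The minimal polynomial of ζ_979 over Q is the 979-th cyclotomic polynomial Φ_979(x), which is irreducible over Q and has degree φ(979) = 880. Hence [Q(α):Q] = φ(979) = 880.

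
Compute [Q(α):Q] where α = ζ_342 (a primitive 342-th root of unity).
[Q(α):Q] = 108

The minimal polynomial of ζ_342 over Q is the 342-th cyclotomic polynomial Φ_342(x), which is irreducible over Q and has degree φ(342) = 108. Hence [Q(α):Q] = φ(342) = 108.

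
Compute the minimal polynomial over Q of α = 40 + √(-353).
m_α(x) = x^2 - 80x + 1953

From α - 40 = √(-353), squaring gives (α - 40)^2 = -353, i.e. α^2 - 80α + 1600 = -353, so α^2 - 80α + 1953 = 0. The discriminant of x^2 - 80x + 1953 is (-80)^2 - 4·(1953) = 6400 - 7812 = -1412, and 4·(-353) is not a perfect square in Q since -353 is squarefree and ≠ 1. Hence x^2 - 80x + 1953 is irreducible over Q and is the minimal polynomial of α.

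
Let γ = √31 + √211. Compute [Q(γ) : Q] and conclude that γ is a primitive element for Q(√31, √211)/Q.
[Q(γ) : Q] = 4 (equivalently, Q(γ) = Q(√31, √211))

Obviously Q(γ) ⊆ Q(√31, √211), and [Q(√31, √211):Q] = 4 (since 31, 211 are distinct squarefree integers > 1 with 6541 not a perfect square). To show equality we compute the minimal polynomial of γ. From γ = √31 + √211: γ^2 = 31 + 2√(6541) + 211 = 242 + 2√(6541), so γ^2 - 242 = 2√(6541); squaring, (γ^2 - 242)^2 = 4·6541, i.e. γ^4 - 484γ^2 + 58564 - 26164 = 0, i.e. γ^4 - 484γ^2 + 32400 = 0. So γ is a root of x^4 - 484x^2 + 32400. This polynomial is irreducible over Q: it has no rational root (each ±√31 ± √211 is irrational), and any factorization into two quadratics over Q would force √(6541) ∈ Q (pairing opposite roots) or √31, √211 ∈ Q (other pairings), all impossible. Hence [Q(γ):Q] = 4 = [Q(√31, √211):Q], so Q(γ) = Q(√31, √211).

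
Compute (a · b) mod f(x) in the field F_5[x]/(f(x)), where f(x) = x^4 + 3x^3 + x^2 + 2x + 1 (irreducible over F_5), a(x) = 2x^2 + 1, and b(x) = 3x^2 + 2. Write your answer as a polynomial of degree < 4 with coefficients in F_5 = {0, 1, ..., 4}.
a · b ≡ 2x^3 + x^2 + 3x + 1 (mod f(x))

Multiply in F_5[x]: a(x)·b(x) = (2x^2 + 1)·(3x^2 + 2) = x^4 + 2x^2 + 2. This has degree ≥ 4, so divide by f(x) over F_5: x^4 + 2x^2 + 2 = (1)·(x^4 + 3x^3 + x^2 + 2x + 1) + (2x^3 + x^2 + 3x + 1). Hence a·b ≡ 2x^3 + x^2 + 3x + 1 (mod f). (F_5[x]/(f) is a field with 5^4 = 625 elements since f is irreducible of degree 4.)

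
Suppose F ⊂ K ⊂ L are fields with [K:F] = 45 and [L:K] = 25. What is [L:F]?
[L:F] = 1125

The tower law says that for any tower of field extensions F ⊂ K ⊂ L with finite degrees, [L:F] = [L:K] · [K:F]. Here this gives [L:F] = 25 · 45 = 1125.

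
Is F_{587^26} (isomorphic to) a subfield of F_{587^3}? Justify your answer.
No: F_{587^26} is not a subfield of F_{587^3}

F_{p^m} embeds in F_{p^n} iff m | n. Here 26 ∤ 3 (since 3 = 0·26 + 3 with remainder 3 ≠ 0), so F_{587^26} is not a subfield of F_{587^3}. Equivalently: if it were, the tower law would give 26 = [F_{587^26}:F_587] dividing [F_{587^3}:F_587] = 3, contradiction.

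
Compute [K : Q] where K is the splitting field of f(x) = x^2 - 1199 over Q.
[K : Q] = 2

f(x) = x^2 - 1199 factors as (x - √1199)(x + √1199). The splitting field is K = Q(√1199). Since 1199 is squarefree and > 1, it is not a perfect square, so x^2 - 1199 is irreducible over Q and [Q(√1199) : Q] = 2. Hence [K : Q] = 2.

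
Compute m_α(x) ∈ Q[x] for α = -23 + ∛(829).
m_α(x) = x^3 + 69x^2 + 1587x + 11338

Set β = α + 23 = ∛(829), so β^3 = 829. Then (α + 23)^3 - 829 = 0, i.e. α is a root of g(x) = (x + 23)^3 - 829 = x^3 + 69x^2 + 1587x + 11338. Since g(x) = h(x + 23) where h(x) = x^3 - 829, and h is irreducible over Q (because 829 is not a perfect cube, so h has no rational root, and a monic cubic with no rational root is irreducible), g is also irreducible (irreducibility is preserved under the substitution x → x + 23). Hence m_α(x) = x^3 + 69x^2 + 1587x + 11338.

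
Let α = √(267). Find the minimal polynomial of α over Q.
m_α(x) = x^2 - 267

α satisfies α^2 - 267 = 0, so x^2 - 267 annihilates α. Since d = 267 is squarefree and ≠ 1, it is not a perfect square in Q, so x^2 - 267 has no rational root and is therefore irreducible over Q (a degree-2 polynomial over a field is irreducible iff it has no root). Hence m_α(x) = x^2 - 267.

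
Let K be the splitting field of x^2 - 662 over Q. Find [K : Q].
[K : Q] = 2

f(x) = x^2 - 662 factors as (x - √662)(x + √662). The splitting field is K = Q(√662). Since 662 is squarefree and > 1, it is not a perfect square, so x^2 - 662 is irreducible over Q and [Q(√662) : Q] = 2. Hence [K : Q] = 2.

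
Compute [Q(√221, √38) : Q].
[Q(√221, √38) : Q] = 4

[Q(√221):Q] = 2 (min poly x^2 - 221, irreducible since 221 is squarefree > 1). For the top step, suppose √38 ∈ Q(√221), say √38 = c + d√221 with c, d ∈ Q. Squaring: 38 = c^2 + 221d^2 + 2cd√221. Since √221 ∉ Q this forces 2cd = 0. If d = 0 then √38 = c ∈ Q, contradicting 38 squarefree > 1. If c = 0 then 38 = 221d^2, so 221·38 = (221d)^2 is a perfect square in Q — but 221·38 = 8398 is not a perfect square (since 221 and 38 are distinct squarefree integers). Contradiction. Hence √38 ∉ Q(√221), so x^2 - 38 stays irreducible over Q(√221) and [Q(√221, √38) : Q(√221)] = 2. By the tower law, [Q(√221, √38) : Q] = 2 · 2 = 4.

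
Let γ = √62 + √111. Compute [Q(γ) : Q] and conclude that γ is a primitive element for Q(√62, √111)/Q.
[Q(γ) : Q] = 4 (equivalently, Q(γ) = Q(√62, √111))

Obviously Q(γ) ⊆ Q(√62, √111), and [Q(√62, √111):Q] = 4 (since 62, 111 are distinct squarefree integers > 1 with 6882 not a perfect square). To show equality we compute the minimal polynomial of γ. From γ = √62 + √111: γ^2 = 62 + 2√(6882) + 111 = 173 + 2√(6882), so γ^2 - 173 = 2√(6882); squaring, (γ^2 - 173)^2 = 4·6882, i.e. γ^4 - 346γ^2 + 29929 - 27528 = 0, i.e. γ^4 - 346γ^2 + 2401 = 0. So γ is a root of x^4 - 346x^2 + 2401. This polynomial is irreducible over Q: it has no rational root (each ±√62 ± √111 is irrational), and any factorization into two quadratics over Q would force √(6882) ∈ Q (pairing opposite roots) or √62, √111 ∈ Q (other pairings), all impossible. Hence [Q(γ):Q] = 4 = [Q(√62, √111):Q], so Q(γ) = Q(√62, √111).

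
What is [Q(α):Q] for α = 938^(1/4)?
[Q(α):Q] = 4

α is a root of x^4 - 938. By Eisenstein's criterion at the prime p = 2 (which divides the constant term 938 but p^2 = 4 does not, since 938 is squarefree), x^4 - 938 is irreducible over Q. Hence [Q(α):Q] = 4.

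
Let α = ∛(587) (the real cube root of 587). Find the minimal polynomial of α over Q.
m_α(x) = x^3 - 587

α satisfies α^3 = 587, so x^3 - 587 annihilates α. By the rational root test, a rational root p/q (in lowest terms) of x^3 - 587 would satisfy p^3 = 587 q^3, forcing q = 1 and p^3 = 587; but 587 is not a perfect cube, contradiction. A monic cubic over Q with no rational root is irreducible (any nontrivial factorization would include a linear factor). Hence x^3 - 587 is the minimal polynomial of α, and in particular [Q(α):Q] = 3.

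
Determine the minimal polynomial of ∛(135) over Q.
m_α(x) = x^3 - 135

α satisfies α^3 = 135, so x^3 - 135 annihilates α. By the rational root test, a rational root p/q (in lowest terms) of x^3 - 135 would satisfy p^3 = 135 q^3, forcing q = 1 and p^3 = 135; but 135 is not a perfect cube, contradiction. A monic cubic over Q with no rational root is irreducible (any nontrivial factorization would include a linear factor). Hence x^3 - 135 is the minimal polynomial of α, and in particular [Q(α):Q] = 3.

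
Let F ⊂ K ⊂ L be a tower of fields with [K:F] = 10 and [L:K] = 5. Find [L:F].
[L:F] = 50

The tower law says that for any tower of field extensions F ⊂ K ⊂ L with finite degrees, [L:F] = [L:K] · [K:F]. Here this gives [L:F] = 5 · 10 = 50.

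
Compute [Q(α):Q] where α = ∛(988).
[Q(α):Q] = 3

The minimal polynomial of α is x^3 - 988, irreducible over Q since 988 is not a perfect cube (so x^3 - 988 has no rational root). Hence [Q(α):Q] = deg(m_α) = 3.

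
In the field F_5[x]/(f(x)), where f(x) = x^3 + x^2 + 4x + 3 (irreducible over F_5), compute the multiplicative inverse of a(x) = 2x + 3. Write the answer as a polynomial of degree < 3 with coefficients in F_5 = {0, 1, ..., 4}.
a(x)^(-1) ≡ 3x^2 + x + 3 (mod f(x))

Since f is irreducible over F_5, F_5[x]/(f) is a field and a(x) ≠ 0 has an inverse. Apply the extended Euclidean algorithm to f(x) and a(x) in F_5[x]: f(x) = (3x^2 + x + 3)·a(x) + (4). The last nonzero remainder is the constant 4 = gcd(f, a) in F_5. Back-substituting through the division chain expresses 4 = s(x)·a(x) + t(x)·f(x) with s(x) ≡ 2x^2 + 4x + 2 (mod f), so (2x^2 + 4x + 2)·a(x) ≡ 4 (mod f). Multiplying by 4^(-1) ≡ 4 in F_5 gives a(x)^(-1) ≡ 4·(2x^2 + 4x + 2) ≡ 3x^2 + x + 3 (mod f). Check: (2x + 3)·(3x^2 + x + 3) = x^3 + x^2 + 4x + 4 ≡ 1 (mod x^3 + x^2 + 4x + 3).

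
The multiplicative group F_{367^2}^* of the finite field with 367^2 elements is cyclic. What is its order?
|F_{367^2}^*| = 134688

F_{367^2} has 367^2 = 134689 elements; its multiplicative group consists of all nonzero elements, so |F_{367^2}^*| = 134689 - 1 = 134688. (It is cyclic since any finite subgroup of the multiplicative group of a field is cyclic.)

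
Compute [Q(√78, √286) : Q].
[Q(√78, √286) : Q] = 4

[Q(√78):Q] = 2 (min poly x^2 - 78, irreducible since 78 is squarefree > 1). For the top step, suppose √286 ∈ Q(√78), say √286 = c + d√78 with c, d ∈ Q. Squaring: 286 = c^2 + 78d^2 + 2cd√78. Since √78 ∉ Q this forces 2cd = 0. If d = 0 then √286 = c ∈ Q, contradicting 286 squarefree > 1. If c = 0 then 286 = 78d^2, so 78·286 = (78d)^2 is a perfect square in Q — but 78·286 = 22308 is not a perfect square (since 78 and 286 are distinct squarefree integers). Contradiction. Hence √286 ∉ Q(√78), so x^2 - 286 stays irreducible over Q(√78) and [Q(√78, √286) : Q(√78)] = 2. By the tower law, [Q(√78, √286) : Q] = 2 · 2 = 4.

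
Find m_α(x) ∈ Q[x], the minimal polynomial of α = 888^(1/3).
m_α(x) = x^3 - 888

α satisfies α^3 = 888, so x^3 - 888 annihilates α. By the rational root test, a rational root p/q (in lowest terms) of x^3 - 888 would satisfy p^3 = 888 q^3, forcing q = 1 and p^3 = 888; but 888 is not a perfect cube, contradiction. A monic cubic over Q with no rational root is irreducible (any nontrivial factorization would include a linear factor). Hence x^3 - 888 is the minimal polynomial of α, and in particular [Q(α):Q] = 3.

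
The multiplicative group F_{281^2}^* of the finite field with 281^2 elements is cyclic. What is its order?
|F_{281^2}^*| = 78960

F_{281^2} has 281^2 = 78961 elements; its multiplicative group consists of all nonzero elements, so |F_{281^2}^*| = 78961 - 1 = 78960. (It is cyclic since any finite subgroup of the multiplicative group of a field is cyclic.)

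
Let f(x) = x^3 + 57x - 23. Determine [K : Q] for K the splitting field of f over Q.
[K : Q] = 6

By the rational root test, any rational root of the monic integer polynomial f(x) = x^3 + 57x - 23 must be an integer dividing the constant term -23, i.e. one of ±{1, 23}. Evaluating: f(1) = 35, f(-1) = -81, f(23) = 13455, f(-23) = -13501; none is 0, so f has no rational root and is therefore irreducible over Q (a cubic with no linear factor over a field is irreducible). For an irreducible cubic, the Galois group is A_3 or S_3 according as the discriminant disc(f) = -4a^3 - 27b^2 = -4·(57)^3 - 27·(-23)^2 = -755055 is or is not a square in Q. Here disc(f) = -755055 is not a perfect square in Q, so the Galois group of f over Q is not contained in A_3 and must be all of S_3. The splitting field has degree |S_3| = 6 over Q, so [K : Q] = 6.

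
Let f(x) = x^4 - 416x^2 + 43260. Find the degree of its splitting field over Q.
[K : Q] = 4

Solving the quadratic in x^2: x^2 = (416 ± √(416^2 - 4·43260))/2 = (416 ± √16)/2 = (416 ± 4)/2, giving x^2 = 210 or x^2 = 206. So f(x) = (x^2 - 210)(x^2 - 206) and the roots of f are ±√210, ±√206. Hence the splitting field is K = Q(√210, √206). Since 210 and 206 are distinct squarefree integers > 1, their product 43260 is not a perfect square, so √206 ∉ Q(√210). By the tower law [K:Q] = [Q(√210,√206):Q(√210)] · [Q(√210):Q] = 2 · 2 = 4.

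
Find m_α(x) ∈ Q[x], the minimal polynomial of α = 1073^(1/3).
m_α(x) = x^3 - 1073

α satisfies α^3 = 1073, so x^3 - 1073 annihilates α. By the rational root test, a rational root p/q (in lowest terms) of x^3 - 1073 would satisfy p^3 = 1073 q^3, forcing q = 1 and p^3 = 1073; but 1073 is not a perfect cube, contradiction. A monic cubic over Q with no rational root is irreducible (any nontrivial factorization would include a linear factor). Hence x^3 - 1073 is the minimal polynomial of α, and in particular [Q(α):Q] = 3.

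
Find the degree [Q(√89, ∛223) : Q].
[Q(√89, ∛223) : Q] = 6

Let L = Q(√89, ∛223). Since Q(√89) ⊂ L and [Q(√89):Q] = 2, the tower law gives 2 | [L:Q]. Likewise Q(∛223) ⊂ L with [Q(∛223):Q] = 3 (because 223 is not a perfect cube), so 3 | [L:Q]. As gcd(2,3) = 1, [L:Q] is divisible by 6. Conversely L is generated over Q by √89 and ∛223, so [L:Q] ≤ 2·3 = 6. Therefore [Q(√89, ∛223) : Q] = 6.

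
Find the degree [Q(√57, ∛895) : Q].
[Q(√57, ∛895) : Q] = 6

Let L = Q(√57, ∛895). Since Q(√57) ⊂ L and [Q(√57):Q] = 2, the tower law gives 2 | [L:Q]. Likewise Q(∛895) ⊂ L with [Q(∛895):Q] = 3 (because 895 is not a perfect cube), so 3 | [L:Q]. As gcd(2,3) = 1, [L:Q] is divisible by 6. Conversely L is generated over Q by √57 and ∛895, so [L:Q] ≤ 2·3 = 6. Therefore [Q(√57, ∛895) : Q] = 6.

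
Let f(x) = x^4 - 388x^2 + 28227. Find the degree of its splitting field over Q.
[K : Q] = 4

Solving the quadratic in x^2: x^2 = (388 ± √(388^2 - 4·28227))/2 = (388 ± √37636)/2 = (388 ± 194)/2, giving x^2 = 291 or x^2 = 97. So f(x) = (x^2 - 291)(x^2 - 97) and the roots of f are ±√291, ±√97. Hence the splitting field is K = Q(√291, √97). Since 291 and 97 are distinct squarefree integers > 1, their product 28227 is not a perfect square, so √97 ∉ Q(√291). By the tower law [K:Q] = [Q(√291,√97):Q(√291)] · [Q(√291):Q] = 2 · 2 = 4.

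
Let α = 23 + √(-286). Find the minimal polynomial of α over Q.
m_α(x) = x^2 - 46x + 815

From α - 23 = √(-286), squaring gives (α - 23)^2 = -286, i.e. α^2 - 46α + 529 = -286, so α^2 - 46α + 815 = 0. The discriminant of x^2 - 46x + 815 is (-46)^2 - 4·(815) = 2116 - 3260 = -1144, and 4·(-286) is not a perfect square in Q since -286 is squarefree and ≠ 1. Hence x^2 - 46x + 815 is irreducible over Q and is the minimal polynomial of α.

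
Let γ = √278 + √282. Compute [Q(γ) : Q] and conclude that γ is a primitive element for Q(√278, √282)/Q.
[Q(γ) : Q] = 4 (equivalently, Q(γ) = Q(√278, √282))

Obviously Q(γ) ⊆ Q(√278, √282), and [Q(√278, √282):Q] = 4 (since 278, 282 are distinct squarefree integers > 1 with 78396 not a perfect square). To show equality we compute the minimal polynomial of γ. From γ = √278 + √282: γ^2 = 278 + 2√(78396) + 282 = 560 + 2√(78396), so γ^2 - 560 = 2√(78396); squaring, (γ^2 - 560)^2 = 4·78396, i.e. γ^4 - 1120γ^2 + 313600 - 313584 = 0, i.e. γ^4 - 1120γ^2 + 16 = 0. So γ is a root of x^4 - 1120x^2 + 16. This polynomial is irreducible over Q: it has no rational root (each ±√278 ± √282 is irrational), and any factorization into two quadratics over Q would force √(78396) ∈ Q (pairing opposite roots) or √278, √282 ∈ Q (other pairings), all impossible. Hence [Q(γ):Q] = 4 = [Q(√278, √282):Q], so Q(γ) = Q(√278, √282).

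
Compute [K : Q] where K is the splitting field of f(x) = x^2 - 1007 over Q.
[K : Q] = 2

f(x) = x^2 - 1007 factors as (x - √1007)(x + √1007). The splitting field is K = Q(√1007). Since 1007 is squarefree and > 1, it is not a perfect square, so x^2 - 1007 is irreducible over Q and [Q(√1007) : Q] = 2. Hence [K : Q] = 2.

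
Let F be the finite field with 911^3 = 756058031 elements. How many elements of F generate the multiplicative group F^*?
There are φ(756058030) = 239279616 primitive elements

F_q^* is cyclic of order q - 1 = 756058030. A cyclic group of order m has exactly φ(m) generators. Here m = 756058030 = 2 · 5 · 7 · 13 · 830833, so the number of primitive elements is φ(756058030) = 239279616.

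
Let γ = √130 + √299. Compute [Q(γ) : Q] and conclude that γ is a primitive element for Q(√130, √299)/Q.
[Q(γ) : Q] = 4 (equivalently, Q(γ) = Q(√130, √299))

Obviously Q(γ) ⊆ Q(√130, √299), and [Q(√130, √299):Q] = 4 (since 130, 299 are distinct squarefree integers > 1 with 38870 not a perfect square). To show equality we compute the minimal polynomial of γ. From γ = √130 + √299: γ^2 = 130 + 2√(38870) + 299 = 429 + 2√(38870), so γ^2 - 429 = 2√(38870); squaring, (γ^2 - 429)^2 = 4·38870, i.e. γ^4 - 858γ^2 + 184041 - 155480 = 0, i.e. γ^4 - 858γ^2 + 28561 = 0. So γ is a root of x^4 - 858x^2 + 28561. This polynomial is irreducible over Q: it has no rational root (each ±√130 ± √299 is irrational), and any factorization into two quadratics over Q would force √(38870) ∈ Q (pairing opposite roots) or √130, √299 ∈ Q (other pairings), all impossible. Hence [Q(γ):Q] = 4 = [Q(√130, √299):Q], so Q(γ) = Q(√130, √299).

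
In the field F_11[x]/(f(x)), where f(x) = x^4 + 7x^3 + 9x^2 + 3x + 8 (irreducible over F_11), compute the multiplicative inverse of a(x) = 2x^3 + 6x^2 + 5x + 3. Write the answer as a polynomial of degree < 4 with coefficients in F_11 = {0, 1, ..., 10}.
a(x)^(-1) ≡ 4x^3 + 5x^2 + 10x + 6 (mod f(x))

Since f is irreducible over F_11, F_11[x]/(f) is a field and a(x) ≠ 0 has an inverse. Apply the extended Euclidean algorithm to f(x) and a(x) in F_11[x]: f(x) = (6x + 2)·a(x) + (8x + 2);  a(x) = (3x^2 + 2)·(8x + 2) + (10). The last nonzero remainder is the constant 10 = gcd(f, a) in F_11. Back-substituting through the division chain expresses 10 = s(x)·a(x) + t(x)·f(x) with s(x) ≡ 7x^3 + 6x^2 + x + 5 (mod f), so (7x^3 + 6x^2 + x + 5)·a(x) ≡ 10 (mod f). Multiplying by 10^(-1) ≡ 10 in F_11 gives a(x)^(-1) ≡ 10·(7x^3 + 6x^2 + x + 5) ≡ 4x^3 + 5x^2 + 10x + 6 (mod f). Check: (2x^3 + 6x^2 + 5x + 3)·(4x^3 + 5x^2 + 10x + 6) = 8x^6 + x^5 + 4x^4 + 10x^3 + 2x^2 + 5x + 7 ≡ 1 (mod x^4 + 7x^3 + 9x^2 + 3x + 8).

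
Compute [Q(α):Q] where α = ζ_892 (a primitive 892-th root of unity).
[Q(α):Q] = 444

The minimal polynomial of ζ_892 over Q is the 892-th cyclotomic polynomial Φ_892(x), which is irreducible over Q and has degree φ(892) = 444. Hence [Q(α):Q] = φ(892) = 444.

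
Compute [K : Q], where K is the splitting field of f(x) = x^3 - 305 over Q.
[K : Q] = 6

The roots of x^3 - 305 are ∛305, ω∛305, ω^2∛305 where ω = e^(2πi/3) is a primitive cube root of unity, so K = Q(∛305, ω). Now [Q(∛305):Q] = 3 (since 305 is not a perfect cube, x^3 - 305 is irreducible) and [Q(ω):Q] = 2. Both 2 and 3 divide [K:Q], and [K:Q] ≤ 3·2 = 6, so [K:Q] = 6. (Equivalently: Q(∛305) ⊂ R but ω ∉ R, so [K : Q(∛305)] = 2.)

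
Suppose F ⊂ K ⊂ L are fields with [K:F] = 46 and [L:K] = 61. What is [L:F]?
[L:F] = 2806

The tower law says that for any tower of field extensions F ⊂ K ⊂ L with finite degrees, [L:F] = [L:K] · [K:F]. Here this gives [L:F] = 61 · 46 = 2806.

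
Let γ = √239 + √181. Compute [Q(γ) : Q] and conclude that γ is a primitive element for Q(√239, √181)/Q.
[Q(γ) : Q] = 4 (equivalently, Q(γ) = Q(√239, √181))

Obviously Q(γ) ⊆ Q(√239, √181), and [Q(√239, √181):Q] = 4 (since 239, 181 are distinct squarefree integers > 1 with 43259 not a perfect square). To show equality we compute the minimal polynomial of γ. From γ = √239 + √181: γ^2 = 239 + 2√(43259) + 181 = 420 + 2√(43259), so γ^2 - 420 = 2√(43259); squaring, (γ^2 - 420)^2 = 4·43259, i.e. γ^4 - 840γ^2 + 176400 - 173036 = 0, i.e. γ^4 - 840γ^2 + 3364 = 0. So γ is a root of x^4 - 840x^2 + 3364. This polynomial is irreducible over Q: it has no rational root (each ±√239 ± √181 is irrational), and any factorization into two quadratics over Q would force √(43259) ∈ Q (pairing opposite roots) or √239, √181 ∈ Q (other pairings), all impossible. Hence [Q(γ):Q] = 4 = [Q(√239, √181):Q], so Q(γ) = Q(√239, √181).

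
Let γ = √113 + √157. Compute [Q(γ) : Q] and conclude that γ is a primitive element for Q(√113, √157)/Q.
[Q(γ) : Q] = 4 (equivalently, Q(γ) = Q(√113, √157))

Obviously Q(γ) ⊆ Q(√113, √157), and [Q(√113, √157):Q] = 4 (since 113, 157 are distinct squarefree integers > 1 with 17741 not a perfect square). To show equality we compute the minimal polynomial of γ. From γ = √113 + √157: γ^2 = 113 + 2√(17741) + 157 = 270 + 2√(17741), so γ^2 - 270 = 2√(17741); squaring, (γ^2 - 270)^2 = 4·17741, i.e. γ^4 - 540γ^2 + 72900 - 70964 = 0, i.e. γ^4 - 540γ^2 + 1936 = 0. So γ is a root of x^4 - 540x^2 + 1936. This polynomial is irreducible over Q: it has no rational root (each ±√113 ± √157 is irrational), and any factorization into two quadratics over Q would force √(17741) ∈ Q (pairing opposite roots) or √113, √157 ∈ Q (other pairings), all impossible. Hence [Q(γ):Q] = 4 = [Q(√113, √157):Q], so Q(γ) = Q(√113, √157).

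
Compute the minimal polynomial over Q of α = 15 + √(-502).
m_α(x) = x^2 - 30x + 727

From α - 15 = √(-502), squaring gives (α - 15)^2 = -502, i.e. α^2 - 30α + 225 = -502, so α^2 - 30α + 727 = 0. The discriminant of x^2 - 30x + 727 is (-30)^2 - 4·(727) = 900 - 2908 = -2008, and 4·(-502) is not a perfect square in Q since -502 is squarefree and ≠ 1. Hence x^2 - 30x + 727 is irreducible over Q and is the minimal polynomial of α.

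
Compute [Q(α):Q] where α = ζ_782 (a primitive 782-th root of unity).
[Q(α):Q] = 352

The minimal polynomial of ζ_782 over Q is the 782-th cyclotomic polynomial Φ_782(x), which is irreducible over Q and has degree φ(782) = 352. Hence [Q(α):Q] = φ(782) = 352.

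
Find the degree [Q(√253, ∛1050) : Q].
[Q(√253, ∛1050) : Q] = 6

Let L = Q(√253, ∛1050). Since Q(√253) ⊂ L and [Q(√253):Q] = 2, the tower law gives 2 | [L:Q]. Likewise Q(∛1050) ⊂ L with [Q(∛1050):Q] = 3 (because 1050 is not a perfect cube), so 3 | [L:Q]. As gcd(2,3) = 1, [L:Q] is divisible by 6. Conversely L is generated over Q by √253 and ∛1050, so [L:Q] ≤ 2·3 = 6. Therefore [Q(√253, ∛1050) : Q] = 6.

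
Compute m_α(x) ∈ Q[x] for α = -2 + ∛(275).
m_α(x) = x^3 + 6x^2 + 12x - 267

Set β = α + 2 = ∛(275), so β^3 = 275. Then (α + 2)^3 - 275 = 0, i.e. α is a root of g(x) = (x + 2)^3 - 275 = x^3 + 6x^2 + 12x - 267. Since g(x) = h(x + 2) where h(x) = x^3 - 275, and h is irreducible over Q (because 275 is not a perfect cube, so h has no rational root, and a monic cubic with no rational root is irreducible), g is also irreducible (irreducibility is preserved under the substitution x → x + 2). Hence m_α(x) = x^3 + 6x^2 + 12x - 267.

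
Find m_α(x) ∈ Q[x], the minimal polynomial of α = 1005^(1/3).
m_α(x) = x^3 - 1005

α satisfies α^3 = 1005, so x^3 - 1005 annihilates α. By the rational root test, a rational root p/q (in lowest terms) of x^3 - 1005 would satisfy p^3 = 1005 q^3, forcing q = 1 and p^3 = 1005; but 1005 is not a perfect cube, contradiction. A monic cubic over Q with no rational root is irreducible (any nontrivial factorization would include a linear factor). Hence x^3 - 1005 is the minimal polynomial of α, and in particular [Q(α):Q] = 3.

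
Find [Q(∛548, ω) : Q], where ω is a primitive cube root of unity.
[Q(∛548, ω) : Q] = 6

[Q(∛548):Q] = 3 (min poly x^3 - 548, irreducible since 548 is not a perfect cube). [Q(ω):Q] = 2 (min poly x^2 + x + 1). Since Q(∛548) ⊂ R and ω ∉ R, we have ω ∉ Q(∛548), so x^2 + x + 1 remains irreducible over Q(∛548) and [Q(∛548, ω) : Q(∛548)] = 2. By the tower law, [Q(∛548, ω) : Q] = 3 · 2 = 6. (In fact Q(∛548, ω) is the splitting field of x^3 - 548 over Q.)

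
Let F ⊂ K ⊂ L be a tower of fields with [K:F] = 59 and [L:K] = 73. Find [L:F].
[L:F] = 4307

The tower law says that for any tower of field extensions F ⊂ K ⊂ L with finite degrees, [L:F] = [L:K] · [K:F]. Here this gives [L:F] = 73 · 59 = 4307.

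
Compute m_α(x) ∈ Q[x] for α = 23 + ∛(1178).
m_α(x) = x^3 - 69x^2 + 1587x - 13345

Set β = α - 23 = ∛(1178), so β^3 = 1178. Then (α - 23)^3 - 1178 = 0, i.e. α is a root of g(x) = (x - 23)^3 - 1178 = x^3 - 69x^2 + 1587x - 13345. Since g(x) = h(x - 23) where h(x) = x^3 - 1178, and h is irreducible over Q (because 1178 is not a perfect cube, so h has no rational root, and a monic cubic with no rational root is irreducible), g is also irreducible (irreducibility is preserved under the substitution x → x - 23). Hence m_α(x) = x^3 - 69x^2 + 1587x - 13345.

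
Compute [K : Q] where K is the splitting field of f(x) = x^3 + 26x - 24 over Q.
[K : Q] = 6

By the rational root test, any rational root of the monic integer polynomial f(x) = x^3 + 26x - 24 must be an integer dividing the constant term -24, i.e. one of ±{1, 2, 3, 4, 6, 8, 12, 24}. Evaluating: f(1) = 3, f(-1) = -51, f(2) = 36, f(-2) = -84, f(3) = 81, f(-3) = -129, f(4) = 144, f(-4) = -192, f(6) = 348, f(-6) = -396, f(8) = 696, f(-8) = -744, f(12) = 2016, f(-12) = -2064, f(24) = 14424, f(-24) = -14472; none is 0, so f has no rational root and is therefore irreducible over Q (a cubic with no linear factor over a field is irreducible). For an irreducible cubic, the Galois group is A_3 or S_3 according as the discriminant disc(f) = -4a^3 - 27b^2 = -4·(26)^3 - 27·(-24)^2 = -85856 is or is not a square in Q. Here disc(f) = -85856 is not a perfect square in Q, so the Galois group of f over Q is not contained in A_3 and must be all of S_3. The splitting field has degree |S_3| = 6 over Q, so [K : Q] = 6.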